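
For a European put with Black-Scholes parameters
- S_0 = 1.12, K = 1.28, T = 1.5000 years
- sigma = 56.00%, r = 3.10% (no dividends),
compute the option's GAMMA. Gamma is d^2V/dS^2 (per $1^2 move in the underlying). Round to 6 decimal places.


Answer: Gamma = 0.507369

Derivation:
d1 = 0.2160342166; d2 = -0.4698229113
phi(d1) = 0.3897405863; exp(-qT) = 1.0000000000; exp(-rT) = 0.9545645606
Gamma = exp(-qT) * phi(d1) / (S * sigma * sqrt(T)) = 1.0000000000 * 0.3897405863 / (1.1200 * 0.5600 * 1.2247448714) = 0.507369


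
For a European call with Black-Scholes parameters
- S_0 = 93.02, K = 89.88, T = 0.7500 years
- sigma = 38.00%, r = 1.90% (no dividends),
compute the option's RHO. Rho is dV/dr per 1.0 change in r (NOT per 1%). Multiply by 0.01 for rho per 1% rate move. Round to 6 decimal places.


Answer: Rho = 32.780131

Derivation:
d1 = 0.3121917551; d2 = -0.0168978984
phi(d1) = 0.3799671873; exp(-qT) = 1.0000000000; exp(-rT) = 0.9858510507
N(d2) = 0.4932590347
Rho = K*T*exp(-rT)*N(d2) = 89.8800 * 0.7500 * 0.9858510507 * 0.4932590347 = 32.780131


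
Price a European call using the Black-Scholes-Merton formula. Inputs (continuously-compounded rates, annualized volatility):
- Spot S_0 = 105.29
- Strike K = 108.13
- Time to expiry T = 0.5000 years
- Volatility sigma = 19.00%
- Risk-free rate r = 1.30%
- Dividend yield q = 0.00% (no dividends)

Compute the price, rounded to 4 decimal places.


Answer: Price = 4.6903

Derivation:
d1 = (ln(S/K) + (r - q + 0.5*sigma^2) * T) / (sigma * sqrt(T)) = -0.08255106
d2 = d1 - sigma * sqrt(T) = -0.21690135
exp(-rT) = 0.99352108; exp(-qT) = 1.00000000
C = S_0 * exp(-qT) * N(d1) - K * exp(-rT) * N(d2)
N(d1) = 0.46710426; N(d2) = 0.41414261
C = 105.2900 * 1.00000000 * 0.46710426 - 108.1300 * 0.99352108 * 0.41414261 = 4.6903


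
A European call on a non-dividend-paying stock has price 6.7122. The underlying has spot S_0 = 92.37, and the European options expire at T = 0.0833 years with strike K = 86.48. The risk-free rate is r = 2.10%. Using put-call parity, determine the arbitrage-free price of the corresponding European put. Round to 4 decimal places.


Answer: Put price = 0.6711

Derivation:
Put-call parity: C - P = S_0 * exp(-qT) - K * exp(-rT).
S_0 * exp(-qT) = 92.3700 * 1.00000000 = 92.37000000
K * exp(-rT) = 86.4800 * 0.99825223 = 86.32885278
P = C - S*exp(-qT) + K*exp(-rT)
P = 6.7122 - 92.37000000 + 86.32885278 = 0.6711


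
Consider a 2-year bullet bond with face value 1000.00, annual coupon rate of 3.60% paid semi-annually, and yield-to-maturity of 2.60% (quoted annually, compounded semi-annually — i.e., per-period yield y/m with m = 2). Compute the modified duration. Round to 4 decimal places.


Answer: Modified duration = 1.9232

Derivation:
Coupon per period c = face * coupon_rate / m = 18.000000
Periods per year m = 2; per-period yield y/m = 0.013000
Number of cashflows N = 4
Cashflows (t years, CF_t, discount factor 1/(1+y/m)^(m*t), PV):
  t = 0.5000: CF_t = 18.000000, DF = 0.987167, PV = 17.769003
  t = 1.0000: CF_t = 18.000000, DF = 0.974498, PV = 17.540970
  t = 1.5000: CF_t = 18.000000, DF = 0.961992, PV = 17.315864
  t = 2.0000: CF_t = 1018.000000, DF = 0.949647, PV = 966.740686
Price P = sum_t PV_t = 1019.366523
First compute Macaulay numerator sum_t t * PV_t:
  t * PV_t at t = 0.5000: 8.884501
  t * PV_t at t = 1.0000: 17.540970
  t * PV_t at t = 1.5000: 25.973796
  t * PV_t at t = 2.0000: 1933.481372
Macaulay duration D = 1985.880640 / 1019.366523 = 1.948152
Modified duration = D / (1 + y/m) = 1.948152 / (1 + 0.013000) = 1.923151


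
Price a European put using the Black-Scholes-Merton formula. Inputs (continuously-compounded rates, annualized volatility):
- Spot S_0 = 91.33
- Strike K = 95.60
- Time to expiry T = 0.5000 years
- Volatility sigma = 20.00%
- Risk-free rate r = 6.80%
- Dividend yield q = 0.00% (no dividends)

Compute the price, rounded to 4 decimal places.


d1 = (ln(S/K) + (r - q + 0.5*sigma^2) * T) / (sigma * sqrt(T)) = -0.01197485
d2 = d1 - sigma * sqrt(T) = -0.15339621
exp(-rT) = 0.96657150; exp(-qT) = 1.00000000
P = K * exp(-rT) * N(-d2) - S_0 * exp(-qT) * N(-d1)
N(-d1) = 0.50477716; N(-d2) = 0.56095708
P = 95.6000 * 0.96657150 * 0.56095708 - 91.3300 * 1.00000000 * 0.50477716 = 5.7335

Answer: Price = 5.7335


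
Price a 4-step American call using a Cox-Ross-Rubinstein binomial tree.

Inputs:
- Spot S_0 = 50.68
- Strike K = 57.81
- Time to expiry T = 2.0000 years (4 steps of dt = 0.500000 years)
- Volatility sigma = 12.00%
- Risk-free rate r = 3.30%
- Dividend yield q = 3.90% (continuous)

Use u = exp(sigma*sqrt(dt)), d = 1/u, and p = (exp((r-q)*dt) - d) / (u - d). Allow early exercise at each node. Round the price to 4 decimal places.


dt = T/N = 0.500000
u = exp(sigma*sqrt(dt)) = 1.088557; d = 1/u = 0.918647
p = (exp((r-q)*dt) - d) / (u - d) = 0.461169
Discount per step: exp(-r*dt) = 0.983635
Stock lattice S(k, i) with i counting down-moves:
  k=0: S(0,0) = 50.6800
  k=1: S(1,0) = 55.1681; S(1,1) = 46.5571
  k=2: S(2,0) = 60.0536; S(2,1) = 50.6800; S(2,2) = 42.7695
  k=3: S(3,0) = 65.3717; S(3,1) = 55.1681; S(3,2) = 46.5571; S(3,3) = 39.2901
  k=4: S(4,0) = 71.1608; S(4,1) = 60.0536; S(4,2) = 50.6800; S(4,3) = 42.7695; S(4,4) = 36.0938
Terminal payoffs V(N, i) = max(S_T - K, 0):
  V(4,0) = 13.350836; V(4,1) = 2.243569; V(4,2) = 0.000000; V(4,3) = 0.000000; V(4,4) = 0.000000
Backward induction: V(k, i) = exp(-r*dt) * [p * V(k+1, i) + (1-p) * V(k+1, i+1)]; then take max(V_cont, immediate exercise) for American.
  V(3,0) = exp(-r*dt) * [p*13.350836 + (1-p)*2.243569] = 7.245362; exercise = 7.561723; V(3,0) = max -> 7.561723
  V(3,1) = exp(-r*dt) * [p*2.243569 + (1-p)*0.000000] = 1.017734; exercise = 0.000000; V(3,1) = max -> 1.017734
  V(3,2) = exp(-r*dt) * [p*0.000000 + (1-p)*0.000000] = 0.000000; exercise = 0.000000; V(3,2) = max -> 0.000000
  V(3,3) = exp(-r*dt) * [p*0.000000 + (1-p)*0.000000] = 0.000000; exercise = 0.000000; V(3,3) = max -> 0.000000
  V(2,0) = exp(-r*dt) * [p*7.561723 + (1-p)*1.017734] = 3.969581; exercise = 2.243569; V(2,0) = max -> 3.969581
  V(2,1) = exp(-r*dt) * [p*1.017734 + (1-p)*0.000000] = 0.461667; exercise = 0.000000; V(2,1) = max -> 0.461667
  V(2,2) = exp(-r*dt) * [p*0.000000 + (1-p)*0.000000] = 0.000000; exercise = 0.000000; V(2,2) = max -> 0.000000
  V(1,0) = exp(-r*dt) * [p*3.969581 + (1-p)*0.461667] = 2.045381; exercise = 0.000000; V(1,0) = max -> 2.045381
  V(1,1) = exp(-r*dt) * [p*0.461667 + (1-p)*0.000000] = 0.209423; exercise = 0.000000; V(1,1) = max -> 0.209423
  V(0,0) = exp(-r*dt) * [p*2.045381 + (1-p)*0.209423] = 1.038828; exercise = 0.000000; V(0,0) = max -> 1.038828

Answer: Price = V(0,0) = 1.0388


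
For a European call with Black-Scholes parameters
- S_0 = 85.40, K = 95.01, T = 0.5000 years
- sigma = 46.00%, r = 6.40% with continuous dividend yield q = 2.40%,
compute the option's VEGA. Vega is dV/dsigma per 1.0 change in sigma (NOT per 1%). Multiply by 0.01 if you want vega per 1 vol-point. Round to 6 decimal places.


Answer: Vega = 23.675845

Derivation:
d1 = -0.1037173418; d2 = -0.4289864611
phi(d1) = 0.3968022724; exp(-qT) = 0.9880717129; exp(-rT) = 0.9685065821
Vega = S * exp(-qT) * phi(d1) * sqrt(T) = 85.4000 * 0.9880717129 * 0.3968022724 * 0.7071067812 = 23.675845


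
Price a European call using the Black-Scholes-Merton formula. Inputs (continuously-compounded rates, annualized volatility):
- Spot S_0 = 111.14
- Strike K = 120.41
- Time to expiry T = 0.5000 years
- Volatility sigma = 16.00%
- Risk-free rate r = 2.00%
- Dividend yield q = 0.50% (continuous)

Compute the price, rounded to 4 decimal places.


Answer: Price = 2.0467

Derivation:
d1 = (ln(S/K) + (r - q + 0.5*sigma^2) * T) / (sigma * sqrt(T)) = -0.58523620
d2 = d1 - sigma * sqrt(T) = -0.69837329
exp(-rT) = 0.99004983; exp(-qT) = 0.99750312
C = S_0 * exp(-qT) * N(d1) - K * exp(-rT) * N(d2)
N(d1) = 0.27919445; N(d2) = 0.24247189
C = 111.1400 * 0.99750312 * 0.27919445 - 120.4100 * 0.99004983 * 0.24247189 = 2.0467


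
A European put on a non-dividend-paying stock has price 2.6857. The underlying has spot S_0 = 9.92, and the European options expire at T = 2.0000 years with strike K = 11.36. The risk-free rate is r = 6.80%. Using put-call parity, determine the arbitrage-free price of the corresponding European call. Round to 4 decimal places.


Answer: Call price = 2.6902

Derivation:
Put-call parity: C - P = S_0 * exp(-qT) - K * exp(-rT).
S_0 * exp(-qT) = 9.9200 * 1.00000000 = 9.92000000
K * exp(-rT) = 11.3600 * 0.87284263 = 9.91549231
C = P + S*exp(-qT) - K*exp(-rT)
C = 2.6857 + 9.92000000 - 9.91549231 = 2.6902


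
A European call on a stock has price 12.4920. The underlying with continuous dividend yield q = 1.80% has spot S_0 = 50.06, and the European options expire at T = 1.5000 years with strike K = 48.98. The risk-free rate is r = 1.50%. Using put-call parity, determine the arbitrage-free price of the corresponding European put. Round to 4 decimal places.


Answer: Put price = 11.6558

Derivation:
Put-call parity: C - P = S_0 * exp(-qT) - K * exp(-rT).
S_0 * exp(-qT) = 50.0600 * 0.97336124 = 48.72646375
K * exp(-rT) = 48.9800 * 0.97775124 = 47.89025560
P = C - S*exp(-qT) + K*exp(-rT)
P = 12.4920 - 48.72646375 + 47.89025560 = 11.6558


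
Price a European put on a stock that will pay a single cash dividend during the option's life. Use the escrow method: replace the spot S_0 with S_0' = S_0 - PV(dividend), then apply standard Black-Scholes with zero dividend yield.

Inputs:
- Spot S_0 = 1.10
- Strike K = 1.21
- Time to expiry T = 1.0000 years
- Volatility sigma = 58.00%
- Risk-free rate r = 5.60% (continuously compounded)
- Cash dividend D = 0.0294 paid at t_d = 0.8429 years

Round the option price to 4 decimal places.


PV(D) = D * exp(-r * t_d) = 0.0294 * 0.95389431 = 0.02804449
S_0' = S_0 - PV(D) = 1.1000 - 0.02804449 = 1.07195551
d1 = (ln(S_0'/K) + (r + sigma^2/2)*T) / (sigma*sqrt(T)) = 0.17769689
d2 = d1 - sigma*sqrt(T) = -0.40230311
exp(-rT) = 0.94553914
N(-d1) = 0.42948051; N(-d2) = 0.65626952
P = K * exp(-rT) * N(-d2) - S_0' * N(-d1) = 1.2100 * 0.94553914 * 0.65626952 - 1.07195551 * 0.42948051 = 0.2905

Answer: Price = 0.2905


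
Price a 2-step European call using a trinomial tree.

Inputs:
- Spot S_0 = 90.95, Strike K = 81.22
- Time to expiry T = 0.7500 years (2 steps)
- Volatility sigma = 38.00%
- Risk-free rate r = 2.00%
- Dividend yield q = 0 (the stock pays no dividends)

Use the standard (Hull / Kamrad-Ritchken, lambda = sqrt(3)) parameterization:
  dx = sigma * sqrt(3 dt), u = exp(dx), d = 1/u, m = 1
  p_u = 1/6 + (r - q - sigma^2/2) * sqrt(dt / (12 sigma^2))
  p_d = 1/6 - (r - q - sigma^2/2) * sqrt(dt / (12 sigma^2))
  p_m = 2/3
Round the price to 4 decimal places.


dt = T/N = 0.375000; dx = sigma*sqrt(3*dt) = 0.403051
u = exp(dx) = 1.496383; d = 1/u = 0.668278
p_u = 0.142383, p_m = 0.666667, p_d = 0.190950
Discount per step: exp(-r*dt) = 0.992528
Stock lattice S(k, j) with j the centered position index:
  k=0: S(0,+0) = 90.9500
  k=1: S(1,-1) = 60.7799; S(1,+0) = 90.9500; S(1,+1) = 136.0960
  k=2: S(2,-2) = 40.6179; S(2,-1) = 60.7799; S(2,+0) = 90.9500; S(2,+1) = 136.0960; S(2,+2) = 203.6518
Terminal payoffs V(N, j) = max(S_T - K, 0):
  V(2,-2) = 0.000000; V(2,-1) = 0.000000; V(2,+0) = 9.730000; V(2,+1) = 54.876034; V(2,+2) = 122.431792
Backward induction: V(k, j) = exp(-r*dt) * [p_u * V(k+1, j+1) + p_m * V(k+1, j) + p_d * V(k+1, j-1)]
  V(1,-1) = exp(-r*dt) * [p_u*9.730000 + p_m*0.000000 + p_d*0.000000] = 1.375036
  V(1,+0) = exp(-r*dt) * [p_u*54.876034 + p_m*9.730000 + p_d*0.000000] = 14.193239
  V(1,+1) = exp(-r*dt) * [p_u*122.431792 + p_m*54.876034 + p_d*9.730000] = 55.456701
  V(0,+0) = exp(-r*dt) * [p_u*55.456701 + p_m*14.193239 + p_d*1.375036] = 17.489160

Answer: Price = V(0,0) = 17.4892


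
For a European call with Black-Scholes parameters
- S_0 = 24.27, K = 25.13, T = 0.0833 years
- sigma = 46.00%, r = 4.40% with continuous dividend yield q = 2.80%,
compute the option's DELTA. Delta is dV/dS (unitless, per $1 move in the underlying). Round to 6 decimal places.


Answer: Delta = 0.425285

Derivation:
d1 = -0.1858590552; d2 = -0.3186230563
phi(d1) = 0.3921109955; exp(-qT) = 0.9976703179; exp(-rT) = 0.9963415086
N(d1) = 0.4262776459
Delta = exp(-qT) * N(d1) = 0.9976703179 * 0.4262776459 = 0.425285


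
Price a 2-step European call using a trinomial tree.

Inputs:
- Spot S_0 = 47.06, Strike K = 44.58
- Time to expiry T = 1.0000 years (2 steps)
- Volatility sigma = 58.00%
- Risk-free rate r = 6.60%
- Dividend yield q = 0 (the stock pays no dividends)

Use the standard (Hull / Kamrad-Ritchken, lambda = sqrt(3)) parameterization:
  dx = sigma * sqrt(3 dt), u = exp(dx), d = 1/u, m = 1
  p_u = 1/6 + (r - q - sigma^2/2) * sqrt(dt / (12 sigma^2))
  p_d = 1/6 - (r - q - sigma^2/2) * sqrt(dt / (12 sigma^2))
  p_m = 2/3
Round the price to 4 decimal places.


Answer: Price = V(0,0) = 11.9056

Derivation:
dt = T/N = 0.500000; dx = sigma*sqrt(3*dt) = 0.710352
u = exp(dx) = 2.034707; d = 1/u = 0.491471
p_u = 0.130699, p_m = 0.666667, p_d = 0.202635
Discount per step: exp(-r*dt) = 0.967539
Stock lattice S(k, j) with j the centered position index:
  k=0: S(0,+0) = 47.0600
  k=1: S(1,-1) = 23.1286; S(1,+0) = 47.0600; S(1,+1) = 95.7533
  k=2: S(2,-2) = 11.3671; S(2,-1) = 23.1286; S(2,+0) = 47.0600; S(2,+1) = 95.7533; S(2,+2) = 194.8300
Terminal payoffs V(N, j) = max(S_T - K, 0):
  V(2,-2) = 0.000000; V(2,-1) = 0.000000; V(2,+0) = 2.480000; V(2,+1) = 51.173330; V(2,+2) = 150.250010
Backward induction: V(k, j) = exp(-r*dt) * [p_u * V(k+1, j+1) + p_m * V(k+1, j) + p_d * V(k+1, j-1)]
  V(1,-1) = exp(-r*dt) * [p_u*2.480000 + p_m*0.000000 + p_d*0.000000] = 0.313611
  V(1,+0) = exp(-r*dt) * [p_u*51.173330 + p_m*2.480000 + p_d*0.000000] = 8.070834
  V(1,+1) = exp(-r*dt) * [p_u*150.250010 + p_m*51.173330 + p_d*2.480000] = 52.494338
  V(0,+0) = exp(-r*dt) * [p_u*52.494338 + p_m*8.070834 + p_d*0.313611] = 11.905601


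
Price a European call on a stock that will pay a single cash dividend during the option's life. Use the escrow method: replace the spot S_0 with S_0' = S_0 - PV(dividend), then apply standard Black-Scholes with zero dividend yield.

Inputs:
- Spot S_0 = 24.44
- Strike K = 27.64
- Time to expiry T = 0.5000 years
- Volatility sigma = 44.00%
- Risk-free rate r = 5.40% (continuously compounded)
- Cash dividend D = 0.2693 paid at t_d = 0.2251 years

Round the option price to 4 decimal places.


PV(D) = D * exp(-r * t_d) = 0.2693 * 0.98791818 = 0.26604637
S_0' = S_0 - PV(D) = 24.4400 - 0.26604637 = 24.17395363
d1 = (ln(S_0'/K) + (r + sigma^2/2)*T) / (sigma*sqrt(T)) = -0.18830974
d2 = d1 - sigma*sqrt(T) = -0.49943672
exp(-rT) = 0.97336124
N(d1) = 0.42531693; N(d2) = 0.30873588
C = S_0' * N(d1) - K * exp(-rT) * N(d2) = 24.17395363 * 0.42531693 - 27.6400 * 0.97336124 * 0.30873588 = 1.9755

Answer: Price = 1.9755


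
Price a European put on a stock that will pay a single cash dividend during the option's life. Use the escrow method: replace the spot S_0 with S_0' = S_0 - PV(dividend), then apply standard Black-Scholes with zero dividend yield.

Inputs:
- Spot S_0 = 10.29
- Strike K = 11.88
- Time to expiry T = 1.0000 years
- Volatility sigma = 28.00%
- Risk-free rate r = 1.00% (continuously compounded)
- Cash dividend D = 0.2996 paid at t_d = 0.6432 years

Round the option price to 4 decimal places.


Answer: Price = 2.2936

Derivation:
PV(D) = D * exp(-r * t_d) = 0.2996 * 0.99358864 = 0.29767916
S_0' = S_0 - PV(D) = 10.2900 - 0.29767916 = 9.99232084
d1 = (ln(S_0'/K) + (r + sigma^2/2)*T) / (sigma*sqrt(T)) = -0.44228368
d2 = d1 - sigma*sqrt(T) = -0.72228368
exp(-rT) = 0.99004983
N(-d1) = 0.67085803; N(-d2) = 0.76493996
P = K * exp(-rT) * N(-d2) - S_0' * N(-d1) = 11.8800 * 0.99004983 * 0.76493996 - 9.99232084 * 0.67085803 = 2.2936


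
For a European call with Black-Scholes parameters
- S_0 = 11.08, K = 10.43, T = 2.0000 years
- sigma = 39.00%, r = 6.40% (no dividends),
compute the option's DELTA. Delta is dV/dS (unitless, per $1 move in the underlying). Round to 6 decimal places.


Answer: Delta = 0.731534

Derivation:
d1 = 0.6174590805; d2 = 0.0659157912
phi(d1) = 0.3297018917; exp(-qT) = 1.0000000000; exp(-rT) = 0.8798533791
N(d1) = 0.7315340183
Delta = exp(-qT) * N(d1) = 1.0000000000 * 0.7315340183 = 0.731534


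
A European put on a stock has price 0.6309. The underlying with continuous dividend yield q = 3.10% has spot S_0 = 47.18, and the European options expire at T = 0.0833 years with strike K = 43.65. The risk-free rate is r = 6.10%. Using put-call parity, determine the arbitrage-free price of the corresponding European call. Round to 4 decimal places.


Put-call parity: C - P = S_0 * exp(-qT) - K * exp(-rT).
S_0 * exp(-qT) = 47.1800 * 0.99742103 = 47.05832426
K * exp(-rT) = 43.6500 * 0.99493159 = 43.42876381
C = P + S*exp(-qT) - K*exp(-rT)
C = 0.6309 + 47.05832426 - 43.42876381 = 4.2605

Answer: Call price = 4.2605


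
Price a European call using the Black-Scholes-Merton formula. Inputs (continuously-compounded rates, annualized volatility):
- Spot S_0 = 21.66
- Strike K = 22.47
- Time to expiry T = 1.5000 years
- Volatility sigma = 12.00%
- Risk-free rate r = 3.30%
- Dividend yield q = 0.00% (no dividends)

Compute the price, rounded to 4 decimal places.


d1 = (ln(S/K) + (r - q + 0.5*sigma^2) * T) / (sigma * sqrt(T)) = 0.16048346
d2 = d1 - sigma * sqrt(T) = 0.01351408
exp(-rT) = 0.95170516; exp(-qT) = 1.00000000
C = S_0 * exp(-qT) * N(d1) - K * exp(-rT) * N(d2)
N(d1) = 0.56374988; N(d2) = 0.50539117
C = 21.6600 * 1.00000000 * 0.56374988 - 22.4700 * 0.95170516 * 0.50539117 = 1.4031

Answer: Price = 1.4031


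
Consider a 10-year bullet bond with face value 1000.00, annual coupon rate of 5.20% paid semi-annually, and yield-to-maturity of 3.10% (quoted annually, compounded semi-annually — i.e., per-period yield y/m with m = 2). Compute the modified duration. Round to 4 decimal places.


Coupon per period c = face * coupon_rate / m = 26.000000
Periods per year m = 2; per-period yield y/m = 0.015500
Number of cashflows N = 20
Cashflows (t years, CF_t, discount factor 1/(1+y/m)^(m*t), PV):
  t = 0.5000: CF_t = 26.000000, DF = 0.984737, PV = 25.603151
  t = 1.0000: CF_t = 26.000000, DF = 0.969706, PV = 25.212360
  t = 1.5000: CF_t = 26.000000, DF = 0.954905, PV = 24.827533
  t = 2.0000: CF_t = 26.000000, DF = 0.940330, PV = 24.448580
  t = 2.5000: CF_t = 26.000000, DF = 0.925977, PV = 24.075411
  t = 3.0000: CF_t = 26.000000, DF = 0.911844, PV = 23.707938
  t = 3.5000: CF_t = 26.000000, DF = 0.897926, PV = 23.346074
  t = 4.0000: CF_t = 26.000000, DF = 0.884220, PV = 22.989733
  t = 4.5000: CF_t = 26.000000, DF = 0.870724, PV = 22.638831
  t = 5.0000: CF_t = 26.000000, DF = 0.857434, PV = 22.293285
  t = 5.5000: CF_t = 26.000000, DF = 0.844347, PV = 21.953013
  t = 6.0000: CF_t = 26.000000, DF = 0.831459, PV = 21.617935
  t = 6.5000: CF_t = 26.000000, DF = 0.818768, PV = 21.287972
  t = 7.0000: CF_t = 26.000000, DF = 0.806271, PV = 20.963045
  t = 7.5000: CF_t = 26.000000, DF = 0.793964, PV = 20.643077
  t = 8.0000: CF_t = 26.000000, DF = 0.781846, PV = 20.327993
  t = 8.5000: CF_t = 26.000000, DF = 0.769912, PV = 20.017718
  t = 9.0000: CF_t = 26.000000, DF = 0.758161, PV = 19.712180
  t = 9.5000: CF_t = 26.000000, DF = 0.746589, PV = 19.411304
  t = 10.0000: CF_t = 1026.000000, DF = 0.735193, PV = 754.308160
Price P = sum_t PV_t = 1179.385293
First compute Macaulay numerator sum_t t * PV_t:
  t * PV_t at t = 0.5000: 12.801576
  t * PV_t at t = 1.0000: 25.212360
  t * PV_t at t = 1.5000: 37.241299
  t * PV_t at t = 2.0000: 48.897160
  t * PV_t at t = 2.5000: 60.188527
  t * PV_t at t = 3.0000: 71.123814
  t * PV_t at t = 3.5000: 81.711258
  t * PV_t at t = 4.0000: 91.958932
  t * PV_t at t = 4.5000: 101.874740
  t * PV_t at t = 5.0000: 111.466426
  t * PV_t at t = 5.5000: 120.741574
  t * PV_t at t = 6.0000: 129.707613
  t * PV_t at t = 6.5000: 138.371817
  t * PV_t at t = 7.0000: 146.741313
  t * PV_t at t = 7.5000: 154.823077
  t * PV_t at t = 8.0000: 162.623945
  t * PV_t at t = 8.5000: 170.150607
  t * PV_t at t = 9.0000: 177.409617
  t * PV_t at t = 9.5000: 184.407392
  t * PV_t at t = 10.0000: 7543.081601
Macaulay duration D = 9570.534646 / 1179.385293 = 8.114850
Modified duration = D / (1 + y/m) = 8.114850 / (1 + 0.015500) = 7.990990

Answer: Modified duration = 7.9910


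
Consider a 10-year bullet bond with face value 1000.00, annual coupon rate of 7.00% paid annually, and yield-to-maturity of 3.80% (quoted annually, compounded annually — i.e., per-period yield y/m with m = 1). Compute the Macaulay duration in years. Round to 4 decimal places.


Answer: Macaulay duration = 7.8160 years

Derivation:
Coupon per period c = face * coupon_rate / m = 70.000000
Periods per year m = 1; per-period yield y/m = 0.038000
Number of cashflows N = 10
Cashflows (t years, CF_t, discount factor 1/(1+y/m)^(m*t), PV):
  t = 1.0000: CF_t = 70.000000, DF = 0.963391, PV = 67.437380
  t = 2.0000: CF_t = 70.000000, DF = 0.928122, PV = 64.968574
  t = 3.0000: CF_t = 70.000000, DF = 0.894145, PV = 62.590148
  t = 4.0000: CF_t = 70.000000, DF = 0.861411, PV = 60.298794
  t = 5.0000: CF_t = 70.000000, DF = 0.829876, PV = 58.091324
  t = 6.0000: CF_t = 70.000000, DF = 0.799495, PV = 55.964666
  t = 7.0000: CF_t = 70.000000, DF = 0.770227, PV = 53.915864
  t = 8.0000: CF_t = 70.000000, DF = 0.742030, PV = 51.942065
  t = 9.0000: CF_t = 70.000000, DF = 0.714865, PV = 50.040525
  t = 10.0000: CF_t = 1070.000000, DF = 0.688694, PV = 736.902861
Price P = sum_t PV_t = 1262.152200
Macaulay numerator sum_t t * PV_t:
  t * PV_t at t = 1.0000: 67.437380
  t * PV_t at t = 2.0000: 129.937148
  t * PV_t at t = 3.0000: 187.770444
  t * PV_t at t = 4.0000: 241.195176
  t * PV_t at t = 5.0000: 290.456618
  t * PV_t at t = 6.0000: 335.787998
  t * PV_t at t = 7.0000: 377.411045
  t * PV_t at t = 8.0000: 415.536521
  t * PV_t at t = 9.0000: 450.364726
  t * PV_t at t = 10.0000: 7369.028608
Macaulay duration D = (sum_t t * PV_t) / P = 9864.925664 / 1262.152200 = 7.815956


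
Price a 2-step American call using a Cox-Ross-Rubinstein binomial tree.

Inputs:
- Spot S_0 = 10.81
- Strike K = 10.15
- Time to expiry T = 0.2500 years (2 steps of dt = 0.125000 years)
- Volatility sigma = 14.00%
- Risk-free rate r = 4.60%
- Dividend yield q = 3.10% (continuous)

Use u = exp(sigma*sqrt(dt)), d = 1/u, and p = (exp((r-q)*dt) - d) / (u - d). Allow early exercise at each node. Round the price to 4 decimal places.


dt = T/N = 0.125000
u = exp(sigma*sqrt(dt)) = 1.050743; d = 1/u = 0.951708
p = (exp((r-q)*dt) - d) / (u - d) = 0.506579
Discount per step: exp(-r*dt) = 0.994266
Stock lattice S(k, i) with i counting down-moves:
  k=0: S(0,0) = 10.8100
  k=1: S(1,0) = 11.3585; S(1,1) = 10.2880
  k=2: S(2,0) = 11.9349; S(2,1) = 10.8100; S(2,2) = 9.7911
Terminal payoffs V(N, i) = max(S_T - K, 0):
  V(2,0) = 1.784896; V(2,1) = 0.660000; V(2,2) = 0.000000
Backward induction: V(k, i) = exp(-r*dt) * [p * V(k+1, i) + (1-p) * V(k+1, i+1)]; then take max(V_cont, immediate exercise) for American.
  V(1,0) = exp(-r*dt) * [p*1.784896 + (1-p)*0.660000] = 1.222797; exercise = 1.208531; V(1,0) = max -> 1.222797
  V(1,1) = exp(-r*dt) * [p*0.660000 + (1-p)*0.000000] = 0.332425; exercise = 0.137959; V(1,1) = max -> 0.332425
  V(0,0) = exp(-r*dt) * [p*1.222797 + (1-p)*0.332425] = 0.778976; exercise = 0.660000; V(0,0) = max -> 0.778976

Answer: Price = V(0,0) = 0.7790


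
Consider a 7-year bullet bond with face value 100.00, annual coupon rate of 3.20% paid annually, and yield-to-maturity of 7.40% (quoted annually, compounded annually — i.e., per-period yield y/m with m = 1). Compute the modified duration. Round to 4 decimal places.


Coupon per period c = face * coupon_rate / m = 3.200000
Periods per year m = 1; per-period yield y/m = 0.074000
Number of cashflows N = 7
Cashflows (t years, CF_t, discount factor 1/(1+y/m)^(m*t), PV):
  t = 1.0000: CF_t = 3.200000, DF = 0.931099, PV = 2.979516
  t = 2.0000: CF_t = 3.200000, DF = 0.866945, PV = 2.774223
  t = 3.0000: CF_t = 3.200000, DF = 0.807211, PV = 2.583076
  t = 4.0000: CF_t = 3.200000, DF = 0.751593, PV = 2.405098
  t = 5.0000: CF_t = 3.200000, DF = 0.699808, PV = 2.239384
  t = 6.0000: CF_t = 3.200000, DF = 0.651590, PV = 2.085088
  t = 7.0000: CF_t = 103.200000, DF = 0.606694, PV = 62.610868
Price P = sum_t PV_t = 77.677253
First compute Macaulay numerator sum_t t * PV_t:
  t * PV_t at t = 1.0000: 2.979516
  t * PV_t at t = 2.0000: 5.548447
  t * PV_t at t = 3.0000: 7.749227
  t * PV_t at t = 4.0000: 9.620394
  t * PV_t at t = 5.0000: 11.196920
  t * PV_t at t = 6.0000: 12.510525
  t * PV_t at t = 7.0000: 438.276079
Macaulay duration D = 487.881108 / 77.677253 = 6.280875
Modified duration = D / (1 + y/m) = 6.280875 / (1 + 0.074000) = 5.848114

Answer: Modified duration = 5.8481


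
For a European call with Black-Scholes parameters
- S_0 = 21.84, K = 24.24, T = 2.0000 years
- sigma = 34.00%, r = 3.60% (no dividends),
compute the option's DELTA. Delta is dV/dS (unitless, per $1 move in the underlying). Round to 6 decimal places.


Answer: Delta = 0.568801

Derivation:
d1 = 0.1733222492; d2 = -0.3075103620
phi(d1) = 0.3929948254; exp(-qT) = 1.0000000000; exp(-rT) = 0.9305308958
N(d1) = 0.5688009320
Delta = exp(-qT) * N(d1) = 1.0000000000 * 0.5688009320 = 0.568801


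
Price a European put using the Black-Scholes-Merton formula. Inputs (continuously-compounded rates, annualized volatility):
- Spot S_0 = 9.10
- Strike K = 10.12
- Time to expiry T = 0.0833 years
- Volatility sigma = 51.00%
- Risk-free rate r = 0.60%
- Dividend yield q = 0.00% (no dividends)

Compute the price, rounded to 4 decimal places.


d1 = (ln(S/K) + (r - q + 0.5*sigma^2) * T) / (sigma * sqrt(T)) = -0.64476625
d2 = d1 - sigma * sqrt(T) = -0.79196112
exp(-rT) = 0.99950032; exp(-qT) = 1.00000000
P = K * exp(-rT) * N(-d2) - S_0 * exp(-qT) * N(-d1)
N(-d1) = 0.74046066; N(-d2) = 0.78580833
P = 10.1200 * 0.99950032 * 0.78580833 - 9.1000 * 1.00000000 * 0.74046066 = 1.2102

Answer: Price = 1.2102


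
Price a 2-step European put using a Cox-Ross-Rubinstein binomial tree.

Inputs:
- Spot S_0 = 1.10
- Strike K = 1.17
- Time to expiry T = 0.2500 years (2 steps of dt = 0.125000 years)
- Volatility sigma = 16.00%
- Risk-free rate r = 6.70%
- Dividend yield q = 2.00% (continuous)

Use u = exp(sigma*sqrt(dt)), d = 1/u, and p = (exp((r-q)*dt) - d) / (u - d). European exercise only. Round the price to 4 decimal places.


Answer: Price = V(0,0) = 0.0736

Derivation:
dt = T/N = 0.125000
u = exp(sigma*sqrt(dt)) = 1.058199; d = 1/u = 0.945002
p = (exp((r-q)*dt) - d) / (u - d) = 0.537915
Discount per step: exp(-r*dt) = 0.991660
Stock lattice S(k, i) with i counting down-moves:
  k=0: S(0,0) = 1.1000
  k=1: S(1,0) = 1.1640; S(1,1) = 1.0395
  k=2: S(2,0) = 1.2318; S(2,1) = 1.1000; S(2,2) = 0.9823
Terminal payoffs V(N, i) = max(K - S_T, 0):
  V(2,0) = 0.000000; V(2,1) = 0.070000; V(2,2) = 0.187669
Backward induction: V(k, i) = exp(-r*dt) * [p * V(k+1, i) + (1-p) * V(k+1, i+1)].
  V(1,0) = exp(-r*dt) * [p*0.000000 + (1-p)*0.070000] = 0.032076
  V(1,1) = exp(-r*dt) * [p*0.070000 + (1-p)*0.187669] = 0.123336
  V(0,0) = exp(-r*dt) * [p*0.032076 + (1-p)*0.123336] = 0.073627


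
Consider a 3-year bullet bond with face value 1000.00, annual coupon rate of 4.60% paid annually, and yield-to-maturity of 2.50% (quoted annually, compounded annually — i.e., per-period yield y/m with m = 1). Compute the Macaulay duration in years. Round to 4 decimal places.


Coupon per period c = face * coupon_rate / m = 46.000000
Periods per year m = 1; per-period yield y/m = 0.025000
Number of cashflows N = 3
Cashflows (t years, CF_t, discount factor 1/(1+y/m)^(m*t), PV):
  t = 1.0000: CF_t = 46.000000, DF = 0.975610, PV = 44.878049
  t = 2.0000: CF_t = 46.000000, DF = 0.951814, PV = 43.783462
  t = 3.0000: CF_t = 1046.000000, DF = 0.928599, PV = 971.314984
Price P = sum_t PV_t = 1059.976495
Macaulay numerator sum_t t * PV_t:
  t * PV_t at t = 1.0000: 44.878049
  t * PV_t at t = 2.0000: 87.566924
  t * PV_t at t = 3.0000: 2913.944951
Macaulay duration D = (sum_t t * PV_t) / P = 3046.389925 / 1059.976495 = 2.874016

Answer: Macaulay duration = 2.8740 years


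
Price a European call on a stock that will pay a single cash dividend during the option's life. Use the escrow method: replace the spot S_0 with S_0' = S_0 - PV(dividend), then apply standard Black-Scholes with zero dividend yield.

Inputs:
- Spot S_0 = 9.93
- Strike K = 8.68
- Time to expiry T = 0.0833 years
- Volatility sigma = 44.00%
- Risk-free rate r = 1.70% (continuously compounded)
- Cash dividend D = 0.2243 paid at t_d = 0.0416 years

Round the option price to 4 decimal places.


PV(D) = D * exp(-r * t_d) = 0.2243 * 0.99929305 = 0.22414143
S_0' = S_0 - PV(D) = 9.9300 - 0.22414143 = 9.70585857
d1 = (ln(S_0'/K) + (r + sigma^2/2)*T) / (sigma*sqrt(T)) = 0.95429650
d2 = d1 - sigma*sqrt(T) = 0.82730485
exp(-rT) = 0.99858490
N(d1) = 0.83003321; N(d2) = 0.79596785
C = S_0' * N(d1) - K * exp(-rT) * N(d2) = 9.70585857 * 0.83003321 - 8.6800 * 0.99858490 * 0.79596785 = 1.1570

Answer: Price = 1.1570


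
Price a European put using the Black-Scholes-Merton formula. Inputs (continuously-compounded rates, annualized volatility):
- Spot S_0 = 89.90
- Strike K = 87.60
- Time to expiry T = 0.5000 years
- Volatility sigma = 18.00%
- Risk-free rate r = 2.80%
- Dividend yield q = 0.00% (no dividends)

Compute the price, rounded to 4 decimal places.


d1 = (ln(S/K) + (r - q + 0.5*sigma^2) * T) / (sigma * sqrt(T)) = 0.37725674
d2 = d1 - sigma * sqrt(T) = 0.24997752
exp(-rT) = 0.98609754; exp(-qT) = 1.00000000
P = K * exp(-rT) * N(-d2) - S_0 * exp(-qT) * N(-d1)
N(-d1) = 0.35299141; N(-d2) = 0.40130237
P = 87.6000 * 0.98609754 * 0.40130237 - 89.9000 * 1.00000000 * 0.35299141 = 2.9314

Answer: Price = 2.9314


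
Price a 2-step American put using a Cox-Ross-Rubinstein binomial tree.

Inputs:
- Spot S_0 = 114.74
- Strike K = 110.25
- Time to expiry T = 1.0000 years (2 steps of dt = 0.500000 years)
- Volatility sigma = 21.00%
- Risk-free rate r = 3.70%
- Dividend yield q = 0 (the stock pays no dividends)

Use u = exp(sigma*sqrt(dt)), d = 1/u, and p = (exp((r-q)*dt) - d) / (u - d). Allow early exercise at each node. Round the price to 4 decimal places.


Answer: Price = V(0,0) = 5.4205

Derivation:
dt = T/N = 0.500000
u = exp(sigma*sqrt(dt)) = 1.160084; d = 1/u = 0.862007
p = (exp((r-q)*dt) - d) / (u - d) = 0.525587
Discount per step: exp(-r*dt) = 0.981670
Stock lattice S(k, i) with i counting down-moves:
  k=0: S(0,0) = 114.7400
  k=1: S(1,0) = 133.1080; S(1,1) = 98.9066
  k=2: S(2,0) = 154.4165; S(2,1) = 114.7400; S(2,2) = 85.2582
Terminal payoffs V(N, i) = max(K - S_T, 0):
  V(2,0) = 0.000000; V(2,1) = 0.000000; V(2,2) = 24.991838
Backward induction: V(k, i) = exp(-r*dt) * [p * V(k+1, i) + (1-p) * V(k+1, i+1)]; then take max(V_cont, immediate exercise) for American.
  V(1,0) = exp(-r*dt) * [p*0.000000 + (1-p)*0.000000] = 0.000000; exercise = 0.000000; V(1,0) = max -> 0.000000
  V(1,1) = exp(-r*dt) * [p*0.000000 + (1-p)*24.991838] = 11.639125; exercise = 11.343370; V(1,1) = max -> 11.639125
  V(0,0) = exp(-r*dt) * [p*0.000000 + (1-p)*11.639125] = 5.420539; exercise = 0.000000; V(0,0) = max -> 5.420539


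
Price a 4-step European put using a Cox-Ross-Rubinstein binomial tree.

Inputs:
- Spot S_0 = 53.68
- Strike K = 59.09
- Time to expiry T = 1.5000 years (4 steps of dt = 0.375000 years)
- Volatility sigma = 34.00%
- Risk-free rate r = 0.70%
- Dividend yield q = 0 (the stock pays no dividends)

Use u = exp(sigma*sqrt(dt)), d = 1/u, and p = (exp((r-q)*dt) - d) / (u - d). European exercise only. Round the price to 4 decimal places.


Answer: Price = V(0,0) = 12.0301

Derivation:
dt = T/N = 0.375000
u = exp(sigma*sqrt(dt)) = 1.231468; d = 1/u = 0.812039
p = (exp((r-q)*dt) - d) / (u - d) = 0.454402
Discount per step: exp(-r*dt) = 0.997378
Stock lattice S(k, i) with i counting down-moves:
  k=0: S(0,0) = 53.6800
  k=1: S(1,0) = 66.1052; S(1,1) = 43.5903
  k=2: S(2,0) = 81.4064; S(2,1) = 53.6800; S(2,2) = 35.3970
  k=3: S(3,0) = 100.2493; S(3,1) = 66.1052; S(3,2) = 43.5903; S(3,3) = 28.7438
  k=4: S(4,0) = 123.4538; S(4,1) = 81.4064; S(4,2) = 53.6800; S(4,3) = 35.3970; S(4,4) = 23.3411
Terminal payoffs V(N, i) = max(K - S_T, 0):
  V(4,0) = 0.000000; V(4,1) = 0.000000; V(4,2) = 5.410000; V(4,3) = 23.692994; V(4,4) = 35.748941
Backward induction: V(k, i) = exp(-r*dt) * [p * V(k+1, i) + (1-p) * V(k+1, i+1)].
  V(3,0) = exp(-r*dt) * [p*0.000000 + (1-p)*0.000000] = 0.000000
  V(3,1) = exp(-r*dt) * [p*0.000000 + (1-p)*5.410000] = 2.943946
  V(3,2) = exp(-r*dt) * [p*5.410000 + (1-p)*23.692994] = 15.344826
  V(3,3) = exp(-r*dt) * [p*23.692994 + (1-p)*35.748941] = 30.191335
  V(2,0) = exp(-r*dt) * [p*0.000000 + (1-p)*2.943946] = 1.601999
  V(2,1) = exp(-r*dt) * [p*2.943946 + (1-p)*15.344826] = 9.684383
  V(2,2) = exp(-r*dt) * [p*15.344826 + (1-p)*30.191335] = 23.383585
  V(1,0) = exp(-r*dt) * [p*1.601999 + (1-p)*9.684383] = 5.995969
  V(1,1) = exp(-r*dt) * [p*9.684383 + (1-p)*23.383585] = 17.113653
  V(0,0) = exp(-r*dt) * [p*5.995969 + (1-p)*17.113653] = 12.030131


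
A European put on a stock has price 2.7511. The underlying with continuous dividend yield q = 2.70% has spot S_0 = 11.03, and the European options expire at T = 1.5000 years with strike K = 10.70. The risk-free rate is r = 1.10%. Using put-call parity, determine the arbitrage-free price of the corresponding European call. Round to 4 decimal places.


Answer: Call price = 2.8184

Derivation:
Put-call parity: C - P = S_0 * exp(-qT) - K * exp(-rT).
S_0 * exp(-qT) = 11.0300 * 0.96030916 = 10.59221008
K * exp(-rT) = 10.7000 * 0.98363538 = 10.52489856
C = P + S*exp(-qT) - K*exp(-rT)
C = 2.7511 + 10.59221008 - 10.52489856 = 2.8184


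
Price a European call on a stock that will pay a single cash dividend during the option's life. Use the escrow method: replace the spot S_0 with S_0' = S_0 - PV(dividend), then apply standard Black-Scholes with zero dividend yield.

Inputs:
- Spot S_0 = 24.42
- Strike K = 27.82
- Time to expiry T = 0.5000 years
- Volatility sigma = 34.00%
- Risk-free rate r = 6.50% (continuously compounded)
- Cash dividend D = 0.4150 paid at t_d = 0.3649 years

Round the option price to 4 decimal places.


PV(D) = D * exp(-r * t_d) = 0.4150 * 0.97656057 = 0.40527264
S_0' = S_0 - PV(D) = 24.4200 - 0.40527264 = 24.01472736
d1 = (ln(S_0'/K) + (r + sigma^2/2)*T) / (sigma*sqrt(T)) = -0.35641470
d2 = d1 - sigma*sqrt(T) = -0.59683100
exp(-rT) = 0.96802245
N(d1) = 0.36076501; N(d2) = 0.27531011
C = S_0' * N(d1) - K * exp(-rT) * N(d2) = 24.01472736 * 0.36076501 - 27.8200 * 0.96802245 * 0.27531011 = 1.2495

Answer: Price = 1.2495


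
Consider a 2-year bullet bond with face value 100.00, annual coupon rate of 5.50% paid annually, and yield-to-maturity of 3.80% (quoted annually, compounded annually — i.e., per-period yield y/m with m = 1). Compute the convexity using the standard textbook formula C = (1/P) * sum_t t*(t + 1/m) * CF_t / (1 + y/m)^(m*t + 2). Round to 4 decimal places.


Answer: Convexity = 5.3782

Derivation:
Coupon per period c = face * coupon_rate / m = 5.500000
Periods per year m = 1; per-period yield y/m = 0.038000
Number of cashflows N = 2
Cashflows (t years, CF_t, discount factor 1/(1+y/m)^(m*t), PV):
  t = 1.0000: CF_t = 5.500000, DF = 0.963391, PV = 5.298651
  t = 2.0000: CF_t = 105.500000, DF = 0.928122, PV = 97.916922
Price P = sum_t PV_t = 103.215573
Convexity numerator sum_t t*(t + 1/m) * CF_t / (1+y/m)^(m*t + 2):
  t = 1.0000: term = 9.835595
  t = 2.0000: term = 545.273380
Convexity = (1/P) * sum = 555.108974 / 103.215573 = 5.378151


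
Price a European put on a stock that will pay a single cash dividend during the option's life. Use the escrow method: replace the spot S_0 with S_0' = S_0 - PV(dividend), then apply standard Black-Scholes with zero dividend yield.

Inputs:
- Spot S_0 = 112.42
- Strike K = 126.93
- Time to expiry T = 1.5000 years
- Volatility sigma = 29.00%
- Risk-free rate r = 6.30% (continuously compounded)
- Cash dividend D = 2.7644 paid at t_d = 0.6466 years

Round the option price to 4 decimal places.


PV(D) = D * exp(-r * t_d) = 2.7644 * 0.96008275 = 2.65405275
S_0' = S_0 - PV(D) = 112.4200 - 2.65405275 = 109.76594725
d1 = (ln(S_0'/K) + (r + sigma^2/2)*T) / (sigma*sqrt(T)) = 0.03460142
d2 = d1 - sigma*sqrt(T) = -0.32057460
exp(-rT) = 0.90982773
N(-d1) = 0.48619879; N(-d2) = 0.62573360
P = K * exp(-rT) * N(-d2) - S_0' * N(-d1) = 126.9300 * 0.90982773 * 0.62573360 - 109.76594725 * 0.48619879 = 18.8944

Answer: Price = 18.8944


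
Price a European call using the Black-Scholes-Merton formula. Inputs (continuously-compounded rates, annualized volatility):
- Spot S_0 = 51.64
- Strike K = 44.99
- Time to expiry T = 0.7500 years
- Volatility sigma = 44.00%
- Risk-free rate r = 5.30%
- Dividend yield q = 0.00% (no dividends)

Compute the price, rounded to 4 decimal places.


d1 = (ln(S/K) + (r - q + 0.5*sigma^2) * T) / (sigma * sqrt(T)) = 0.65662131
d2 = d1 - sigma * sqrt(T) = 0.27557013
exp(-rT) = 0.96102967; exp(-qT) = 1.00000000
C = S_0 * exp(-qT) * N(d1) - K * exp(-rT) * N(d2)
N(d1) = 0.74428778; N(d2) = 0.60856087
C = 51.6400 * 1.00000000 * 0.74428778 - 44.9900 * 0.96102967 * 0.60856087 = 12.1228

Answer: Price = 12.1228


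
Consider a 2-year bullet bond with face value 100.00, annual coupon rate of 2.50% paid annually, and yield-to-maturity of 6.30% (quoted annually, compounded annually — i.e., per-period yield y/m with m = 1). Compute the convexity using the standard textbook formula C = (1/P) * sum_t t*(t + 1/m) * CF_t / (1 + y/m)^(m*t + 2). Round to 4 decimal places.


Coupon per period c = face * coupon_rate / m = 2.500000
Periods per year m = 1; per-period yield y/m = 0.063000
Number of cashflows N = 2
Cashflows (t years, CF_t, discount factor 1/(1+y/m)^(m*t), PV):
  t = 1.0000: CF_t = 2.500000, DF = 0.940734, PV = 2.351834
  t = 2.0000: CF_t = 102.500000, DF = 0.884980, PV = 90.710453
Price P = sum_t PV_t = 93.062288
Convexity numerator sum_t t*(t + 1/m) * CF_t / (1+y/m)^(m*t + 2):
  t = 1.0000: term = 4.162653
  t = 2.0000: term = 481.661637
Convexity = (1/P) * sum = 485.824290 / 93.062288 = 5.220421

Answer: Convexity = 5.2204


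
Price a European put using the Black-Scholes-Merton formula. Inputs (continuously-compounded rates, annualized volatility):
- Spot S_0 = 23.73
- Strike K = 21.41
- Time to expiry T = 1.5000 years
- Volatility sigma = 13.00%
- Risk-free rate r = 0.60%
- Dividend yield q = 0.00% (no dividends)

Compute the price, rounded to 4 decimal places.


d1 = (ln(S/K) + (r - q + 0.5*sigma^2) * T) / (sigma * sqrt(T)) = 0.78231030
d2 = d1 - sigma * sqrt(T) = 0.62309346
exp(-rT) = 0.99104038; exp(-qT) = 1.00000000
P = K * exp(-rT) * N(-d2) - S_0 * exp(-qT) * N(-d1)
N(-d1) = 0.21701612; N(-d2) = 0.26661155
P = 21.4100 * 0.99104038 * 0.26661155 - 23.7300 * 1.00000000 * 0.21701612 = 0.5072

Answer: Price = 0.5072


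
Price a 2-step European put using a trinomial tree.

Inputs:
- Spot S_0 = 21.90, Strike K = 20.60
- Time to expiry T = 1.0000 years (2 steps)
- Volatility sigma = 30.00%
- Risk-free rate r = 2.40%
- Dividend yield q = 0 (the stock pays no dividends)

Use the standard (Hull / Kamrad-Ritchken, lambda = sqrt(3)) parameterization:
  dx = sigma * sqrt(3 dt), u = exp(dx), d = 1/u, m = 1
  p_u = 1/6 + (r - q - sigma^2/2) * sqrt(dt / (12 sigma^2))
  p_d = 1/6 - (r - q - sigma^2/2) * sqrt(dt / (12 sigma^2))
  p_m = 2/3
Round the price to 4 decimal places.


Answer: Price = V(0,0) = 1.6028

Derivation:
dt = T/N = 0.500000; dx = sigma*sqrt(3*dt) = 0.367423
u = exp(dx) = 1.444009; d = 1/u = 0.692516
p_u = 0.152378, p_m = 0.666667, p_d = 0.180955
Discount per step: exp(-r*dt) = 0.988072
Stock lattice S(k, j) with j the centered position index:
  k=0: S(0,+0) = 21.9000
  k=1: S(1,-1) = 15.1661; S(1,+0) = 21.9000; S(1,+1) = 31.6238
  k=2: S(2,-2) = 10.5028; S(2,-1) = 15.1661; S(2,+0) = 21.9000; S(2,+1) = 31.6238; S(2,+2) = 45.6651
Terminal payoffs V(N, j) = max(K - S_T, 0):
  V(2,-2) = 10.097223; V(2,-1) = 5.433892; V(2,+0) = 0.000000; V(2,+1) = 0.000000; V(2,+2) = 0.000000
Backward induction: V(k, j) = exp(-r*dt) * [p_u * V(k+1, j+1) + p_m * V(k+1, j) + p_d * V(k+1, j-1)]
  V(1,-1) = exp(-r*dt) * [p_u*0.000000 + p_m*5.433892 + p_d*10.097223] = 5.384735
  V(1,+0) = exp(-r*dt) * [p_u*0.000000 + p_m*0.000000 + p_d*5.433892] = 0.971563
  V(1,+1) = exp(-r*dt) * [p_u*0.000000 + p_m*0.000000 + p_d*0.000000] = 0.000000
  V(0,+0) = exp(-r*dt) * [p_u*0.000000 + p_m*0.971563 + p_d*5.384735] = 1.602756
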